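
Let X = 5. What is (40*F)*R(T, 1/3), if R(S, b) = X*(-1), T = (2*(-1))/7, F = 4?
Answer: -800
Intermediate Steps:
T = -2/7 (T = -2*⅐ = -2/7 ≈ -0.28571)
R(S, b) = -5 (R(S, b) = 5*(-1) = -5)
(40*F)*R(T, 1/3) = (40*4)*(-5) = 160*(-5) = -800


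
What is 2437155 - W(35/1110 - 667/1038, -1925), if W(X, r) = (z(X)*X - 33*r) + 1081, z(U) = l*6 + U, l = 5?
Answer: 874896424511045/368755209 ≈ 2.3726e+6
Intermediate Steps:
z(U) = 30 + U (z(U) = 5*6 + U = 30 + U)
W(X, r) = 1081 - 33*r + X*(30 + X) (W(X, r) = ((30 + X)*X - 33*r) + 1081 = (X*(30 + X) - 33*r) + 1081 = (-33*r + X*(30 + X)) + 1081 = 1081 - 33*r + X*(30 + X))
2437155 - W(35/1110 - 667/1038, -1925) = 2437155 - (1081 - 33*(-1925) + (35/1110 - 667/1038)*(30 + (35/1110 - 667/1038))) = 2437155 - (1081 + 63525 + (35*(1/1110) - 667*1/1038)*(30 + (35*(1/1110) - 667*1/1038))) = 2437155 - (1081 + 63525 + (7/222 - 667/1038)*(30 + (7/222 - 667/1038))) = 2437155 - (1081 + 63525 - 11734*(30 - 11734/19203)/19203) = 2437155 - (1081 + 63525 - 11734/19203*564356/19203) = 2437155 - (1081 + 63525 - 6622153304/368755209) = 2437155 - 1*23817176879350/368755209 = 2437155 - 23817176879350/368755209 = 874896424511045/368755209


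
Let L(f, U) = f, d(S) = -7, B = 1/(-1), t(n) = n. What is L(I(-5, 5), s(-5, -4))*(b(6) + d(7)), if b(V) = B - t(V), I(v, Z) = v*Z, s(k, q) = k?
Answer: 350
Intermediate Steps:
B = -1
I(v, Z) = Z*v
b(V) = -1 - V
L(I(-5, 5), s(-5, -4))*(b(6) + d(7)) = (5*(-5))*((-1 - 1*6) - 7) = -25*((-1 - 6) - 7) = -25*(-7 - 7) = -25*(-14) = 350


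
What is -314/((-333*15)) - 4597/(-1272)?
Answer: 7787141/2117880 ≈ 3.6769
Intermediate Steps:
-314/((-333*15)) - 4597/(-1272) = -314/(-4995) - 4597*(-1/1272) = -314*(-1/4995) + 4597/1272 = 314/4995 + 4597/1272 = 7787141/2117880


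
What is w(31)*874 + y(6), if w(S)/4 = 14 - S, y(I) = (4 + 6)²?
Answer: -59332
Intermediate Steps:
y(I) = 100 (y(I) = 10² = 100)
w(S) = 56 - 4*S (w(S) = 4*(14 - S) = 56 - 4*S)
w(31)*874 + y(6) = (56 - 4*31)*874 + 100 = (56 - 124)*874 + 100 = -68*874 + 100 = -59432 + 100 = -59332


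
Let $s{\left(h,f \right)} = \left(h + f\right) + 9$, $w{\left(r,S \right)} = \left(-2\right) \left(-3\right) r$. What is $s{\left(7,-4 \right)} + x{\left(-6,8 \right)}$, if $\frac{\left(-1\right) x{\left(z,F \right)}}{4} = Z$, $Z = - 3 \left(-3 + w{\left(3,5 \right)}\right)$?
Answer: $192$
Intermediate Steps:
$w{\left(r,S \right)} = 6 r$
$s{\left(h,f \right)} = 9 + f + h$ ($s{\left(h,f \right)} = \left(f + h\right) + 9 = 9 + f + h$)
$Z = -45$ ($Z = - 3 \left(-3 + 6 \cdot 3\right) = - 3 \left(-3 + 18\right) = \left(-3\right) 15 = -45$)
$x{\left(z,F \right)} = 180$ ($x{\left(z,F \right)} = \left(-4\right) \left(-45\right) = 180$)
$s{\left(7,-4 \right)} + x{\left(-6,8 \right)} = \left(9 - 4 + 7\right) + 180 = 12 + 180 = 192$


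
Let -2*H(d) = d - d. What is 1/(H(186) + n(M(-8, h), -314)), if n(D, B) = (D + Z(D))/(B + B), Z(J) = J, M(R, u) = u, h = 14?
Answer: -157/7 ≈ -22.429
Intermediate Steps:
n(D, B) = D/B (n(D, B) = (D + D)/(B + B) = (2*D)/((2*B)) = (2*D)*(1/(2*B)) = D/B)
H(d) = 0 (H(d) = -(d - d)/2 = -1/2*0 = 0)
1/(H(186) + n(M(-8, h), -314)) = 1/(0 + 14/(-314)) = 1/(0 + 14*(-1/314)) = 1/(0 - 7/157) = 1/(-7/157) = -157/7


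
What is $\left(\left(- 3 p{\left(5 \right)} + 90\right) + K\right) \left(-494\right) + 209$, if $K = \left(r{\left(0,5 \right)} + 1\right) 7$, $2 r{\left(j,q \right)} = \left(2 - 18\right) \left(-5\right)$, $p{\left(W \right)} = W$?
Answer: $-178619$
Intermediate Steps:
$r{\left(j,q \right)} = 40$ ($r{\left(j,q \right)} = \frac{\left(2 - 18\right) \left(-5\right)}{2} = \frac{\left(-16\right) \left(-5\right)}{2} = \frac{1}{2} \cdot 80 = 40$)
$K = 287$ ($K = \left(40 + 1\right) 7 = 41 \cdot 7 = 287$)
$\left(\left(- 3 p{\left(5 \right)} + 90\right) + K\right) \left(-494\right) + 209 = \left(\left(\left(-3\right) 5 + 90\right) + 287\right) \left(-494\right) + 209 = \left(\left(-15 + 90\right) + 287\right) \left(-494\right) + 209 = \left(75 + 287\right) \left(-494\right) + 209 = 362 \left(-494\right) + 209 = -178828 + 209 = -178619$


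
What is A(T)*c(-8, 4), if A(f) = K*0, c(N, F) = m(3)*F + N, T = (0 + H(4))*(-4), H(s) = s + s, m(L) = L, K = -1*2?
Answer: 0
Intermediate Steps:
K = -2
H(s) = 2*s
T = -32 (T = (0 + 2*4)*(-4) = (0 + 8)*(-4) = 8*(-4) = -32)
c(N, F) = N + 3*F (c(N, F) = 3*F + N = N + 3*F)
A(f) = 0 (A(f) = -2*0 = 0)
A(T)*c(-8, 4) = 0*(-8 + 3*4) = 0*(-8 + 12) = 0*4 = 0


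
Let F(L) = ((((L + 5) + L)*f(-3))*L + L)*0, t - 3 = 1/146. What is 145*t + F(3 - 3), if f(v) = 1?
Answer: 63655/146 ≈ 435.99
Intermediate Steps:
t = 439/146 (t = 3 + 1/146 = 439/146 ≈ 3.0069)
F(L) = 0 (F(L) = ((((L + 5) + L)*1)*L + L)*0 = ((((5 + L) + L)*1)*L + L)*0 = (((5 + 2*L)*1)*L + L)*0 = ((5 + 2*L)*L + L)*0 = (L*(5 + 2*L) + L)*0 = (L + L*(5 + 2*L))*0 = 0)
145*t + F(3 - 3) = 145*(439/146) + 0 = 63655/146 + 0 = 63655/146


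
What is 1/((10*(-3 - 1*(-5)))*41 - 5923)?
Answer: -1/5103 ≈ -0.00019596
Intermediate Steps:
1/((10*(-3 - 1*(-5)))*41 - 5923) = 1/((10*(-3 + 5))*41 - 5923) = 1/((10*2)*41 - 5923) = 1/(20*41 - 5923) = 1/(820 - 5923) = 1/(-5103) = -1/5103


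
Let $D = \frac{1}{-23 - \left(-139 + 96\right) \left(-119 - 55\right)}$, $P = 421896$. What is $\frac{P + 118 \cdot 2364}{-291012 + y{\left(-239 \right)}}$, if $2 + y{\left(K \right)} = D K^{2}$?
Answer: $- \frac{5259864240}{2184117191} \approx -2.4082$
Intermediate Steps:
$D = - \frac{1}{7505}$ ($D = \frac{1}{-23 - \left(-43\right) \left(-174\right)} = \frac{1}{-23 - 7482} = \frac{1}{-7505} = - \frac{1}{7505} \approx -0.00013324$)
$y{\left(K \right)} = -2 - \frac{K^{2}}{7505}$
$\frac{P + 118 \cdot 2364}{-291012 + y{\left(-239 \right)}} = \frac{421896 + 118 \cdot 2364}{-291012 - \left(2 + \frac{\left(-239\right)^{2}}{7505}\right)} = \frac{421896 + 278952}{-291012 - \frac{72131}{7505}} = \frac{700848}{-291012 - \frac{72131}{7505}} = \frac{700848}{- \frac{2184117191}{7505}} = 700848 \left(- \frac{7505}{2184117191}\right) = - \frac{5259864240}{2184117191}$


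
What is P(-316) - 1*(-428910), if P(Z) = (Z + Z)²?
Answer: 828334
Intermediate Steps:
P(Z) = 4*Z² (P(Z) = (2*Z)² = 4*Z²)
P(-316) - 1*(-428910) = 4*(-316)² - 1*(-428910) = 4*99856 + 428910 = 399424 + 428910 = 828334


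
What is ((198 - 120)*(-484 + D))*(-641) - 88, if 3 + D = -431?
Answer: 45898076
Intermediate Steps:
D = -434 (D = -3 - 431 = -434)
((198 - 120)*(-484 + D))*(-641) - 88 = ((198 - 120)*(-484 - 434))*(-641) - 88 = (78*(-918))*(-641) - 88 = -71604*(-641) - 88 = 45898164 - 88 = 45898076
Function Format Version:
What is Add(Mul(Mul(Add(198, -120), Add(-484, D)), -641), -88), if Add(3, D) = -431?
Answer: 45898076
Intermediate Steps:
D = -434 (D = Add(-3, -431) = -434)
Add(Mul(Mul(Add(198, -120), Add(-484, D)), -641), -88) = Add(Mul(Mul(Add(198, -120), Add(-484, -434)), -641), -88) = Add(Mul(Mul(78, -918), -641), -88) = Add(Mul(-71604, -641), -88) = Add(45898164, -88) = 45898076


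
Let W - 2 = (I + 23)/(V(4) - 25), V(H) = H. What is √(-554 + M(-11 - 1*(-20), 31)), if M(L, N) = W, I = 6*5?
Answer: I*√244545/21 ≈ 23.548*I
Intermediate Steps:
I = 30
W = -11/21 (W = 2 + (30 + 23)/(4 - 25) = 2 + 53/(-21) = 2 + 53*(-1/21) = 2 - 53/21 = -11/21 ≈ -0.52381)
M(L, N) = -11/21
√(-554 + M(-11 - 1*(-20), 31)) = √(-554 - 11/21) = √(-11645/21) = I*√244545/21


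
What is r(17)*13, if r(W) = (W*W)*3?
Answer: 11271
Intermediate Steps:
r(W) = 3*W**2 (r(W) = W**2*3 = 3*W**2)
r(17)*13 = (3*17**2)*13 = (3*289)*13 = 867*13 = 11271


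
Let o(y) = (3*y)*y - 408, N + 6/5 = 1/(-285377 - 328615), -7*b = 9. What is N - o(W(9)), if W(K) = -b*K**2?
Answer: -4833313710653/150428040 ≈ -32130.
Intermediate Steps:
b = -9/7 (b = -1/7*9 = -9/7 ≈ -1.2857)
W(K) = 9*K**2/7 (W(K) = -(-9)*K**2/7 = 9*K**2/7)
N = -3683957/3069960 (N = -6/5 + 1/(-285377 - 328615) = -6/5 + 1/(-613992) = -6/5 - 1/613992 = -3683957/3069960 ≈ -1.2000)
o(y) = -408 + 3*y**2 (o(y) = 3*y**2 - 408 = -408 + 3*y**2)
N - o(W(9)) = -3683957/3069960 - (-408 + 3*((9/7)*9**2)**2) = -3683957/3069960 - (-408 + 3*((9/7)*81)**2) = -3683957/3069960 - (-408 + 3*(729/7)**2) = -3683957/3069960 - (-408 + 3*(531441/49)) = -3683957/3069960 - (-408 + 1594323/49) = -3683957/3069960 - 1*1574331/49 = -3683957/3069960 - 1574331/49 = -4833313710653/150428040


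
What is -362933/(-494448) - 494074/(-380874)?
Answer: 63754274099/31387064592 ≈ 2.0312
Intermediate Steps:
-362933/(-494448) - 494074/(-380874) = -362933*(-1/494448) - 494074*(-1/380874) = 362933/494448 + 247037/190437 = 63754274099/31387064592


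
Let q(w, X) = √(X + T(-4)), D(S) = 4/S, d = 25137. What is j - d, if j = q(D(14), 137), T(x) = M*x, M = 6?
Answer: -25137 + √113 ≈ -25126.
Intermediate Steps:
T(x) = 6*x
q(w, X) = √(-24 + X) (q(w, X) = √(X + 6*(-4)) = √(X - 24) = √(-24 + X))
j = √113 (j = √(-24 + 137) = √113 ≈ 10.630)
j - d = √113 - 1*25137 = √113 - 25137 = -25137 + √113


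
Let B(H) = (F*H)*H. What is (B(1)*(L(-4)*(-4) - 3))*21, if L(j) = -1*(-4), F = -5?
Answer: 1995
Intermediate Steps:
L(j) = 4
B(H) = -5*H² (B(H) = (-5*H)*H = -5*H²)
(B(1)*(L(-4)*(-4) - 3))*21 = ((-5*1²)*(4*(-4) - 3))*21 = ((-5*1)*(-16 - 3))*21 = -5*(-19)*21 = 95*21 = 1995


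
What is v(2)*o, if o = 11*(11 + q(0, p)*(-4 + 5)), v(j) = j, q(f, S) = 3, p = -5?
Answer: 308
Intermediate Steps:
o = 154 (o = 11*(11 + 3*(-4 + 5)) = 11*(11 + 3*1) = 11*(11 + 3) = 11*14 = 154)
v(2)*o = 2*154 = 308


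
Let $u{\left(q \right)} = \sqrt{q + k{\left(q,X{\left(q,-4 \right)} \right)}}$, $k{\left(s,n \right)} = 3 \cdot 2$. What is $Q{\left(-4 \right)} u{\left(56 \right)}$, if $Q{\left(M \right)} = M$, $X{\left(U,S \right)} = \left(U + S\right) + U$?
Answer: $- 4 \sqrt{62} \approx -31.496$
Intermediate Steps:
$X{\left(U,S \right)} = S + 2 U$ ($X{\left(U,S \right)} = \left(S + U\right) + U = S + 2 U$)
$k{\left(s,n \right)} = 6$
$u{\left(q \right)} = \sqrt{6 + q}$ ($u{\left(q \right)} = \sqrt{q + 6} = \sqrt{6 + q}$)
$Q{\left(-4 \right)} u{\left(56 \right)} = - 4 \sqrt{6 + 56} = - 4 \sqrt{62}$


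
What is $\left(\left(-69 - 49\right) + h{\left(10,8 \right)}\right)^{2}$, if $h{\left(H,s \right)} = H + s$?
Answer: $10000$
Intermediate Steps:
$\left(\left(-69 - 49\right) + h{\left(10,8 \right)}\right)^{2} = \left(\left(-69 - 49\right) + \left(10 + 8\right)\right)^{2} = \left(\left(-69 - 49\right) + 18\right)^{2} = \left(-118 + 18\right)^{2} = \left(-100\right)^{2} = 10000$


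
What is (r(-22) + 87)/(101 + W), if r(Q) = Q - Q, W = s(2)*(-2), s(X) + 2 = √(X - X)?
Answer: 29/35 ≈ 0.82857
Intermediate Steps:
s(X) = -2 (s(X) = -2 + √(X - X) = -2 + √0 = -2 + 0 = -2)
W = 4 (W = -2*(-2) = 4)
r(Q) = 0
(r(-22) + 87)/(101 + W) = (0 + 87)/(101 + 4) = 87/105 = 87*(1/105) = 29/35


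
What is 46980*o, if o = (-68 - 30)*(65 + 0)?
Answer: -299262600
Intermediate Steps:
o = -6370 (o = -98*65 = -6370)
46980*o = 46980*(-6370) = -299262600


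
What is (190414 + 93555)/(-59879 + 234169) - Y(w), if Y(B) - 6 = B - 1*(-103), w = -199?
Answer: 15970069/174290 ≈ 91.629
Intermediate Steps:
Y(B) = 109 + B (Y(B) = 6 + (B - 1*(-103)) = 6 + (B + 103) = 6 + (103 + B) = 109 + B)
(190414 + 93555)/(-59879 + 234169) - Y(w) = (190414 + 93555)/(-59879 + 234169) - (109 - 199) = 283969/174290 - 1*(-90) = 283969*(1/174290) + 90 = 283969/174290 + 90 = 15970069/174290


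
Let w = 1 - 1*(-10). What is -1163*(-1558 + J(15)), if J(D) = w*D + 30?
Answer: 1585169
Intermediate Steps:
w = 11 (w = 1 + 10 = 11)
J(D) = 30 + 11*D (J(D) = 11*D + 30 = 30 + 11*D)
-1163*(-1558 + J(15)) = -1163*(-1558 + (30 + 11*15)) = -1163*(-1558 + (30 + 165)) = -1163*(-1558 + 195) = -1163*(-1363) = 1585169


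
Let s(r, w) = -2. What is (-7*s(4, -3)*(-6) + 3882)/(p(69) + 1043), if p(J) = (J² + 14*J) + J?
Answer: 3798/6839 ≈ 0.55534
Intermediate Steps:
p(J) = J² + 15*J
(-7*s(4, -3)*(-6) + 3882)/(p(69) + 1043) = (-7*(-2)*(-6) + 3882)/(69*(15 + 69) + 1043) = (14*(-6) + 3882)/(69*84 + 1043) = (-84 + 3882)/(5796 + 1043) = 3798/6839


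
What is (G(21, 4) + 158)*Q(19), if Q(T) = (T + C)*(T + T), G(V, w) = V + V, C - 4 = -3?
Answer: 152000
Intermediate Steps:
C = 1 (C = 4 - 3 = 1)
G(V, w) = 2*V
Q(T) = 2*T*(1 + T) (Q(T) = (T + 1)*(T + T) = (1 + T)*(2*T) = 2*T*(1 + T))
(G(21, 4) + 158)*Q(19) = (2*21 + 158)*(2*19*(1 + 19)) = (42 + 158)*(2*19*20) = 200*760 = 152000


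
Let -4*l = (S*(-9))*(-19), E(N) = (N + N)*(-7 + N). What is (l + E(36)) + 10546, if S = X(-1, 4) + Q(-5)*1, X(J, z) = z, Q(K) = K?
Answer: 50707/4 ≈ 12677.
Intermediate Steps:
E(N) = 2*N*(-7 + N) (E(N) = (2*N)*(-7 + N) = 2*N*(-7 + N))
S = -1 (S = 4 - 5*1 = 4 - 5 = -1)
l = 171/4 (l = -(-1*(-9))*(-19)/4 = -9*(-19)/4 = -1/4*(-171) = 171/4 ≈ 42.750)
(l + E(36)) + 10546 = (171/4 + 2*36*(-7 + 36)) + 10546 = (171/4 + 2*36*29) + 10546 = (171/4 + 2088) + 10546 = 8523/4 + 10546 = 50707/4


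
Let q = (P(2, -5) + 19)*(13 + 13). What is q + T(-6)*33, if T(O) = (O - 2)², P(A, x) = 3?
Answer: 2684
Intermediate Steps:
q = 572 (q = (3 + 19)*(13 + 13) = 22*26 = 572)
T(O) = (-2 + O)²
q + T(-6)*33 = 572 + (-2 - 6)²*33 = 572 + (-8)²*33 = 572 + 64*33 = 572 + 2112 = 2684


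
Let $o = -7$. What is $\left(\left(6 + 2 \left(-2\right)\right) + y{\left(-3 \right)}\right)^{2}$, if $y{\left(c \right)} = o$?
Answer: $25$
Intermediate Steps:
$y{\left(c \right)} = -7$
$\left(\left(6 + 2 \left(-2\right)\right) + y{\left(-3 \right)}\right)^{2} = \left(\left(6 + 2 \left(-2\right)\right) - 7\right)^{2} = \left(\left(6 - 4\right) - 7\right)^{2} = \left(2 - 7\right)^{2} = \left(-5\right)^{2} = 25$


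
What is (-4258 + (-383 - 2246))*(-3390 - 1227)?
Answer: 31797279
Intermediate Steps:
(-4258 + (-383 - 2246))*(-3390 - 1227) = (-4258 - 2629)*(-4617) = -6887*(-4617) = 31797279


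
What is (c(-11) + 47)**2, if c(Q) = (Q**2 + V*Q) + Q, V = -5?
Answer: 44944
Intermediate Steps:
c(Q) = Q**2 - 4*Q (c(Q) = (Q**2 - 5*Q) + Q = Q**2 - 4*Q)
(c(-11) + 47)**2 = (-11*(-4 - 11) + 47)**2 = (-11*(-15) + 47)**2 = (165 + 47)**2 = 212**2 = 44944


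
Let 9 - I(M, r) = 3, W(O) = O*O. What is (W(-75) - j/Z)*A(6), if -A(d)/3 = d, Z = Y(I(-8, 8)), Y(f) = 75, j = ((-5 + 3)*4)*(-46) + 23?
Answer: -2528904/25 ≈ -1.0116e+5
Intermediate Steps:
W(O) = O²
I(M, r) = 6 (I(M, r) = 9 - 1*3 = 9 - 3 = 6)
j = 391 (j = -2*4*(-46) + 23 = -8*(-46) + 23 = 368 + 23 = 391)
Z = 75
A(d) = -3*d
(W(-75) - j/Z)*A(6) = ((-75)² - 391/75)*(-3*6) = (5625 - 391/75)*(-18) = (421484/75)*(-18) = -2528904/25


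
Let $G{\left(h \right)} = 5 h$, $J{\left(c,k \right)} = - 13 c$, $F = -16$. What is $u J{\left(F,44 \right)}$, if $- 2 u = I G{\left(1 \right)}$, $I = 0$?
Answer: $0$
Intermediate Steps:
$u = 0$ ($u = - \frac{0 \cdot 5 \cdot 1}{2} = - \frac{0 \cdot 5}{2} = \left(- \frac{1}{2}\right) 0 = 0$)
$u J{\left(F,44 \right)} = 0 \left(\left(-13\right) \left(-16\right)\right) = 0 \cdot 208 = 0$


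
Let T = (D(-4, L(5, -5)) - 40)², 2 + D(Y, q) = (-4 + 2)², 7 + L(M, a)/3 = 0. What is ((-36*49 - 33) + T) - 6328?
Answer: -6681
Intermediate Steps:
L(M, a) = -21 (L(M, a) = -21 + 3*0 = -21 + 0 = -21)
D(Y, q) = 2 (D(Y, q) = -2 + (-4 + 2)² = -2 + (-2)² = -2 + 4 = 2)
T = 1444 (T = (2 - 40)² = (-38)² = 1444)
((-36*49 - 33) + T) - 6328 = ((-36*49 - 33) + 1444) - 6328 = ((-1764 - 33) + 1444) - 6328 = (-1797 + 1444) - 6328 = -353 - 6328 = -6681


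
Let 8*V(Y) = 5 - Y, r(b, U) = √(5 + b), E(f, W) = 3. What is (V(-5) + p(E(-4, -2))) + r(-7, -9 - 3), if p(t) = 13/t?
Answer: 67/12 + I*√2 ≈ 5.5833 + 1.4142*I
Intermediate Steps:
V(Y) = 5/8 - Y/8 (V(Y) = (5 - Y)/8 = 5/8 - Y/8)
(V(-5) + p(E(-4, -2))) + r(-7, -9 - 3) = ((5/8 - ⅛*(-5)) + 13/3) + √(5 - 7) = ((5/8 + 5/8) + 13*(⅓)) + √(-2) = (5/4 + 13/3) + I*√2 = 67/12 + I*√2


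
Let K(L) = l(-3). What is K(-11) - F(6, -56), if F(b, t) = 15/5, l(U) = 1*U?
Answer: -6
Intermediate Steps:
l(U) = U
F(b, t) = 3 (F(b, t) = 15*(1/5) = 3)
K(L) = -3
K(-11) - F(6, -56) = -3 - 1*3 = -3 - 3 = -6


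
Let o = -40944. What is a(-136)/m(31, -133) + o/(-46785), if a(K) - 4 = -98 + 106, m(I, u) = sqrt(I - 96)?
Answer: 13648/15595 - 12*I*sqrt(65)/65 ≈ 0.87515 - 1.4884*I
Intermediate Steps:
m(I, u) = sqrt(-96 + I)
a(K) = 12 (a(K) = 4 + (-98 + 106) = 4 + 8 = 12)
a(-136)/m(31, -133) + o/(-46785) = 12/(sqrt(-96 + 31)) - 40944/(-46785) = 12/(sqrt(-65)) - 40944*(-1/46785) = 12/((I*sqrt(65))) + 13648/15595 = 12*(-I*sqrt(65)/65) + 13648/15595 = -12*I*sqrt(65)/65 + 13648/15595 = 13648/15595 - 12*I*sqrt(65)/65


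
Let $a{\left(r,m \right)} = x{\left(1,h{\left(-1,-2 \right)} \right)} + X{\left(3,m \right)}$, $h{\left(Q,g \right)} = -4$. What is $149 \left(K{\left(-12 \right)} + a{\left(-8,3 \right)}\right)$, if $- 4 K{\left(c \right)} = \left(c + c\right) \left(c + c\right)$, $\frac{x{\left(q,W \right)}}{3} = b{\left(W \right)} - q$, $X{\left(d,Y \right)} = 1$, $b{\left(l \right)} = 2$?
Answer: $-20860$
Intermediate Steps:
$x{\left(q,W \right)} = 6 - 3 q$ ($x{\left(q,W \right)} = 3 \left(2 - q\right) = 6 - 3 q$)
$K{\left(c \right)} = - c^{2}$ ($K{\left(c \right)} = - \frac{\left(c + c\right) \left(c + c\right)}{4} = - \frac{2 c 2 c}{4} = - \frac{4 c^{2}}{4} = - c^{2}$)
$a{\left(r,m \right)} = 4$ ($a{\left(r,m \right)} = \left(6 - 3\right) + 1 = 3 + 1 = 4$)
$149 \left(K{\left(-12 \right)} + a{\left(-8,3 \right)}\right) = 149 \left(- \left(-12\right)^{2} + 4\right) = 149 \left(\left(-1\right) 144 + 4\right) = 149 \left(-144 + 4\right) = 149 \left(-140\right) = -20860$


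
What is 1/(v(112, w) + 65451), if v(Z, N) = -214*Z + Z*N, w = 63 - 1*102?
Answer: 1/37115 ≈ 2.6943e-5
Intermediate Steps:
w = -39 (w = 63 - 102 = -39)
v(Z, N) = -214*Z + N*Z
1/(v(112, w) + 65451) = 1/(112*(-214 - 39) + 65451) = 1/(112*(-253) + 65451) = 1/(-28336 + 65451) = 1/37115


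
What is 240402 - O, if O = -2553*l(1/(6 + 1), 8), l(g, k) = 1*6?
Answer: 255720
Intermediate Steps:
l(g, k) = 6
O = -15318 (O = -2553*6 = -15318)
240402 - O = 240402 - 1*(-15318) = 240402 + 15318 = 255720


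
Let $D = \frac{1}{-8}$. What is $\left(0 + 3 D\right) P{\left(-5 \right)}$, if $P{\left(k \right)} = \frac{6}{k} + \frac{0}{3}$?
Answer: $\frac{9}{20} \approx 0.45$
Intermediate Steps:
$D = - \frac{1}{8} \approx -0.125$
$P{\left(k \right)} = \frac{6}{k}$ ($P{\left(k \right)} = \frac{6}{k} + 0 \cdot \frac{1}{3} = \frac{6}{k} + 0 = \frac{6}{k}$)
$\left(0 + 3 D\right) P{\left(-5 \right)} = \left(0 + 3 \left(- \frac{1}{8}\right)\right) \frac{6}{-5} = \left(0 - \frac{3}{8}\right) 6 \left(- \frac{1}{5}\right) = \left(- \frac{3}{8}\right) \left(- \frac{6}{5}\right) = \frac{9}{20}$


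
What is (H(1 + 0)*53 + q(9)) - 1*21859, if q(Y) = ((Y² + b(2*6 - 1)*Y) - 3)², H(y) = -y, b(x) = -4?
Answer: -20148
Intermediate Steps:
q(Y) = (-3 + Y² - 4*Y)² (q(Y) = ((Y² - 4*Y) - 3)² = (-3 + Y² - 4*Y)²)
(H(1 + 0)*53 + q(9)) - 1*21859 = (-(1 + 0)*53 + (-3 + 9² - 4*9)²) - 1*21859 = (-1*1*53 + (-3 + 81 - 36)²) - 21859 = (-1*53 + 42²) - 21859 = (-53 + 1764) - 21859 = 1711 - 21859 = -20148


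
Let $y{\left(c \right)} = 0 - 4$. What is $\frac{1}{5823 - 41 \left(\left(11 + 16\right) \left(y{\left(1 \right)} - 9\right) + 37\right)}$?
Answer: $\frac{1}{18697} \approx 5.3485 \cdot 10^{-5}$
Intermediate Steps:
$y{\left(c \right)} = -4$ ($y{\left(c \right)} = 0 - 4 = -4$)
$\frac{1}{5823 - 41 \left(\left(11 + 16\right) \left(y{\left(1 \right)} - 9\right) + 37\right)} = \frac{1}{5823 - 41 \left(\left(11 + 16\right) \left(-4 - 9\right) + 37\right)} = \frac{1}{5823 - 41 \left(27 \left(-13\right) + 37\right)} = \frac{1}{5823 - 41 \left(-351 + 37\right)} = \frac{1}{5823 - -12874} = \frac{1}{5823 + 12874} = \frac{1}{18697}$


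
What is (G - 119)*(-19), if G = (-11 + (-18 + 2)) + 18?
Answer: 2432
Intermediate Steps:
G = -9 (G = (-11 - 16) + 18 = -27 + 18 = -9)
(G - 119)*(-19) = (-9 - 119)*(-19) = -128*(-19) = 2432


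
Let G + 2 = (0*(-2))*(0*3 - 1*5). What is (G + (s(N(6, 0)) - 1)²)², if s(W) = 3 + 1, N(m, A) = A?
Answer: 49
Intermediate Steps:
s(W) = 4
G = -2 (G = -2 + (0*(-2))*(0*3 - 1*5) = -2 + 0*(0 - 5) = -2 + 0*(-5) = -2 + 0 = -2)
(G + (s(N(6, 0)) - 1)²)² = (-2 + (4 - 1)²)² = (-2 + 3²)² = (-2 + 9)² = 7² = 49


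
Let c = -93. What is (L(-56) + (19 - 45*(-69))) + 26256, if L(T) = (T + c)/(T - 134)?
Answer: 5582349/190 ≈ 29381.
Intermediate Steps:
L(T) = (-93 + T)/(-134 + T) (L(T) = (T - 93)/(T - 134) = (-93 + T)/(-134 + T))
(L(-56) + (19 - 45*(-69))) + 26256 = ((-93 - 56)/(-134 - 56) + (19 - 45*(-69))) + 26256 = (-149/(-190) + (19 + 3105)) + 26256 = (-1/190*(-149) + 3124) + 26256 = (149/190 + 3124) + 26256 = 593709/190 + 26256 = 5582349/190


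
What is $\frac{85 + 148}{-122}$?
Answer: $- \frac{233}{122} \approx -1.9098$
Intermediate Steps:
$\frac{85 + 148}{-122} = 233 \left(- \frac{1}{122}\right) = - \frac{233}{122}$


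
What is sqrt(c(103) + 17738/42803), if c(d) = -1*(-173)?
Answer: sqrt(317711987571)/42803 ≈ 13.169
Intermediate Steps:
c(d) = 173
sqrt(c(103) + 17738/42803) = sqrt(173 + 17738/42803) = sqrt(7422657/42803) = sqrt(317711987571)/42803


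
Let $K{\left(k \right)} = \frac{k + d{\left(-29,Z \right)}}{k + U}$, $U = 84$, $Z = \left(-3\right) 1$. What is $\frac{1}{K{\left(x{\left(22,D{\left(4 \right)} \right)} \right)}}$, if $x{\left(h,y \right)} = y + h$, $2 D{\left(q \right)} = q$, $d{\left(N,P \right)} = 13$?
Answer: $\frac{108}{37} \approx 2.9189$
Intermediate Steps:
$Z = -3$
$D{\left(q \right)} = \frac{q}{2}$
$x{\left(h,y \right)} = h + y$
$K{\left(k \right)} = \frac{13 + k}{84 + k}$ ($K{\left(k \right)} = \frac{k + 13}{k + 84} = \frac{13 + k}{84 + k}$)
$\frac{1}{K{\left(x{\left(22,D{\left(4 \right)} \right)} \right)}} = \frac{1}{\frac{1}{84 + \left(22 + \frac{1}{2} \cdot 4\right)} \left(13 + \left(22 + \frac{1}{2} \cdot 4\right)\right)} = \frac{1}{\frac{1}{84 + \left(22 + 2\right)} \left(13 + \left(22 + 2\right)\right)} = \frac{1}{\frac{1}{84 + 24} \left(13 + 24\right)} = \frac{1}{\frac{1}{108} \cdot 37} = \frac{1}{\frac{37}{108}} = \frac{108}{37}$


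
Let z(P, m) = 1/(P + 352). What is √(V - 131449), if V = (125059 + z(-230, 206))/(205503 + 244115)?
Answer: I*√98878852219374333145/27426698 ≈ 362.56*I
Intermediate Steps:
z(P, m) = 1/(352 + P)
V = 15257199/54853396 (V = (125059 + 1/(352 - 230))/(205503 + 244115) = (125059 + 1/122)/449618 = (125059 + 1/122)*(1/449618) = (15257199/122)*(1/449618) = 15257199/54853396 ≈ 0.27814)
√(V - 131449) = √(15257199/54853396 - 131449) = √(-7210408793605/54853396) = I*√98878852219374333145/27426698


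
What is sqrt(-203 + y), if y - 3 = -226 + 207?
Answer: I*sqrt(219) ≈ 14.799*I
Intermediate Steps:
y = -16 (y = 3 + (-226 + 207) = 3 - 19 = -16)
sqrt(-203 + y) = sqrt(-203 - 16) = sqrt(-219) = I*sqrt(219)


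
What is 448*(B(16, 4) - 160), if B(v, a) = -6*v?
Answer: -114688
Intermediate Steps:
448*(B(16, 4) - 160) = 448*(-6*16 - 160) = 448*(-96 - 160) = 448*(-256) = -114688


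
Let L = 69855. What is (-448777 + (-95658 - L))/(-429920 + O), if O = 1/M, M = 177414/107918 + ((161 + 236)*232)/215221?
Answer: 14780707495767070/10344486533661421 ≈ 1.4288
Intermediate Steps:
M = 24061448983/11613109939 (M = 177414*(1/107918) + (397*232)*(1/215221) = 88707/53959 + 92104*(1/215221) = 88707/53959 + 92104/215221 = 24061448983/11613109939 ≈ 2.0719)
O = 11613109939/24061448983 (O = 1/(24061448983/11613109939) = 11613109939/24061448983 ≈ 0.48264)
(-448777 + (-95658 - L))/(-429920 + O) = (-448777 + (-95658 - 1*69855))/(-429920 + 11613109939/24061448983) = (-448777 + (-95658 - 69855))/(-10344486533661421/24061448983) = (-448777 - 165513)*(-24061448983/10344486533661421) = -614290*(-24061448983/10344486533661421) = 14780707495767070/10344486533661421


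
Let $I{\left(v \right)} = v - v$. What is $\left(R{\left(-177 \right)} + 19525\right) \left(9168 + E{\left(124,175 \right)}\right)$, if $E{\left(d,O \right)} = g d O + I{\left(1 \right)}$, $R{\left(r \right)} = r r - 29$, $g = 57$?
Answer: $63331406100$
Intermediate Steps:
$I{\left(v \right)} = 0$
$R{\left(r \right)} = -29 + r^{2}$ ($R{\left(r \right)} = r^{2} - 29 = -29 + r^{2}$)
$E{\left(d,O \right)} = 57 O d$ ($E{\left(d,O \right)} = 57 d O + 0 = 57 O d + 0 = 57 O d$)
$\left(R{\left(-177 \right)} + 19525\right) \left(9168 + E{\left(124,175 \right)}\right) = \left(\left(-29 + \left(-177\right)^{2}\right) + 19525\right) \left(9168 + 57 \cdot 175 \cdot 124\right) = \left(\left(-29 + 31329\right) + 19525\right) \left(9168 + 1236900\right) = \left(31300 + 19525\right) 1246068 = 50825 \cdot 1246068 = 63331406100$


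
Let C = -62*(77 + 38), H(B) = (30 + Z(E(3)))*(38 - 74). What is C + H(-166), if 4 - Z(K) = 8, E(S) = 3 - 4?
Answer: -8066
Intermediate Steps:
E(S) = -1
Z(K) = -4 (Z(K) = 4 - 1*8 = 4 - 8 = -4)
H(B) = -936 (H(B) = (30 - 4)*(38 - 74) = 26*(-36) = -936)
C = -7130 (C = -62*115 = -7130)
C + H(-166) = -7130 - 936 = -8066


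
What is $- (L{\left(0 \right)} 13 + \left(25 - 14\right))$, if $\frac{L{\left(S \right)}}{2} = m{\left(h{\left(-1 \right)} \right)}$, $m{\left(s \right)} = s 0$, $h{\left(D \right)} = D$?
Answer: $-11$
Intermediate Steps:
$m{\left(s \right)} = 0$
$L{\left(S \right)} = 0$ ($L{\left(S \right)} = 2 \cdot 0 = 0$)
$- (L{\left(0 \right)} 13 + \left(25 - 14\right)) = - (0 \cdot 13 + \left(25 - 14\right)) = - (0 + 11) = \left(-1\right) 11 = -11$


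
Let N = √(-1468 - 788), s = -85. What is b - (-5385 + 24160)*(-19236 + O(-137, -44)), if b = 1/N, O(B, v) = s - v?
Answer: 361925675 - I*√141/564 ≈ 3.6193e+8 - 0.021054*I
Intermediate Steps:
O(B, v) = -85 - v
N = 4*I*√141 (N = √(-2256) = 4*I*√141 ≈ 47.497*I)
b = -I*√141/564 (b = 1/(4*I*√141) = -I*√141/564 ≈ -0.021054*I)
b - (-5385 + 24160)*(-19236 + O(-137, -44)) = -I*√141/564 - (-5385 + 24160)*(-19236 + (-85 - 1*(-44))) = -I*√141/564 - 18775*(-19236 + (-85 + 44)) = -I*√141/564 - 18775*(-19236 - 41) = -I*√141/564 - 18775*(-19277) = -I*√141/564 - 1*(-361925675) = -I*√141/564 + 361925675 = 361925675 - I*√141/564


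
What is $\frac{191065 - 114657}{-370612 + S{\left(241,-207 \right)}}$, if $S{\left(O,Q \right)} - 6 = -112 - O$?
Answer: $- \frac{76408}{370959} \approx -0.20597$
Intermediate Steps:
$S{\left(O,Q \right)} = -106 - O$ ($S{\left(O,Q \right)} = 6 - \left(112 + O\right) = -106 - O$)
$\frac{191065 - 114657}{-370612 + S{\left(241,-207 \right)}} = \frac{191065 - 114657}{-370612 - 347} = \frac{76408}{-370612 - 347} = \frac{76408}{-370959} = 76408 \left(- \frac{1}{370959}\right) = - \frac{76408}{370959}$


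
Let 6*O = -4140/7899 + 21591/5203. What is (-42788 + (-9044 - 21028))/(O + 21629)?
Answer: -1996290994280/592629484063 ≈ -3.3685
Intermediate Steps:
O = 16556321/27398998 (O = (-4140/7899 + 21591/5203)/6 = (-4140*1/7899 + 21591*(1/5203))/6 = (-1380/2633 + 21591/5203)/6 = (⅙)*(49668963/13699499) = 16556321/27398998 ≈ 0.60427)
(-42788 + (-9044 - 21028))/(O + 21629) = (-42788 + (-9044 - 21028))/(16556321/27398998 + 21629) = (-42788 - 30072)/(592629484063/27398998) = -72860*27398998/592629484063 = -1996290994280/592629484063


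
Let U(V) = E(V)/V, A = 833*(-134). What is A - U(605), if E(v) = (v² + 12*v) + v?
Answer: -112240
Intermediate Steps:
A = -111622
E(v) = v² + 13*v
U(V) = 13 + V (U(V) = (V*(13 + V))/V = 13 + V)
A - U(605) = -111622 - (13 + 605) = -111622 - 1*618 = -111622 - 618 = -112240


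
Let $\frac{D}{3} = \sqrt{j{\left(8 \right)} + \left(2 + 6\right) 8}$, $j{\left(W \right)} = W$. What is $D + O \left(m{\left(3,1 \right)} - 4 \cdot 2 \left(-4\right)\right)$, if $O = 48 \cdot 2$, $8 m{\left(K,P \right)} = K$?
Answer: $3108 + 18 \sqrt{2} \approx 3133.5$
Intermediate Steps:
$m{\left(K,P \right)} = \frac{K}{8}$
$O = 96$
$D = 18 \sqrt{2}$ ($D = 3 \sqrt{8 + \left(2 + 6\right) 8} = 3 \sqrt{8 + 8 \cdot 8} = 3 \sqrt{8 + 64} = 3 \sqrt{72} = 3 \cdot 6 \sqrt{2} = 18 \sqrt{2} \approx 25.456$)
$D + O \left(m{\left(3,1 \right)} - 4 \cdot 2 \left(-4\right)\right) = 18 \sqrt{2} + 96 \left(\frac{1}{8} \cdot 3 - 4 \cdot 2 \left(-4\right)\right) = 18 \sqrt{2} + 96 \left(\frac{3}{8} - -32\right) = 18 \sqrt{2} + 96 \left(\frac{3}{8} + 32\right) = 18 \sqrt{2} + 96 \cdot \frac{259}{8} = 18 \sqrt{2} + 3108 = 3108 + 18 \sqrt{2}$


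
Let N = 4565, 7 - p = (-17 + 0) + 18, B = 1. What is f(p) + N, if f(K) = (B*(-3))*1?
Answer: 4562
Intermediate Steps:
p = 6 (p = 7 - ((-17 + 0) + 18) = 7 - (-17 + 18) = 7 - 1*1 = 7 - 1 = 6)
f(K) = -3 (f(K) = (1*(-3))*1 = -3*1 = -3)
f(p) + N = -3 + 4565 = 4562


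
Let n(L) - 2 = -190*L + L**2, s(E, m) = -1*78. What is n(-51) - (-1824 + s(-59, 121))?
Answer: 14195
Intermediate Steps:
s(E, m) = -78
n(L) = 2 + L**2 - 190*L (n(L) = 2 + (-190*L + L**2) = 2 + (L**2 - 190*L) = 2 + L**2 - 190*L)
n(-51) - (-1824 + s(-59, 121)) = (2 + (-51)**2 - 190*(-51)) - (-1824 - 78) = (2 + 2601 + 9690) - 1*(-1902) = 12293 + 1902 = 14195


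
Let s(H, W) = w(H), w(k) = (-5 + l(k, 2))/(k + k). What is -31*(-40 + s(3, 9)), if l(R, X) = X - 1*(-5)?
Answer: 3689/3 ≈ 1229.7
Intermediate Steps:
l(R, X) = 5 + X (l(R, X) = X + 5 = 5 + X)
w(k) = 1/k (w(k) = (-5 + (5 + 2))/(k + k) = (-5 + 7)/((2*k)) = 2*(1/(2*k)) = 1/k)
s(H, W) = 1/H
-31*(-40 + s(3, 9)) = -31*(-40 + 1/3) = -31*(-40 + ⅓) = -31*(-119/3) = 3689/3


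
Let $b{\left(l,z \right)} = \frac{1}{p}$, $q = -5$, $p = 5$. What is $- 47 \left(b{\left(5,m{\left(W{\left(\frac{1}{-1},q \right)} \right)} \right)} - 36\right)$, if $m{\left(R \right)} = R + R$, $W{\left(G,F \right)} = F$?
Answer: $\frac{8413}{5} \approx 1682.6$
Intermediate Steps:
$m{\left(R \right)} = 2 R$
$b{\left(l,z \right)} = \frac{1}{5}$
$- 47 \left(b{\left(5,m{\left(W{\left(\frac{1}{-1},q \right)} \right)} \right)} - 36\right) = - 47 \left(\frac{1}{5} - 36\right) = \left(-47\right) \left(- \frac{179}{5}\right) = \frac{8413}{5}$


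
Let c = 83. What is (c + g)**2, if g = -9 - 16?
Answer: 3364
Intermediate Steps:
g = -25
(c + g)**2 = (83 - 25)**2 = 58**2 = 3364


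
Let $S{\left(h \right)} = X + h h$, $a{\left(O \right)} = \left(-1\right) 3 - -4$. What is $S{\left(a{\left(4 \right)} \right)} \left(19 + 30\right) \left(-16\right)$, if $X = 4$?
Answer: $-3920$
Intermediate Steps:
$a{\left(O \right)} = 1$ ($a{\left(O \right)} = -3 + 4 = 1$)
$S{\left(h \right)} = 4 + h^{2}$ ($S{\left(h \right)} = 4 + h h = 4 + h^{2}$)
$S{\left(a{\left(4 \right)} \right)} \left(19 + 30\right) \left(-16\right) = \left(4 + 1^{2}\right) \left(19 + 30\right) \left(-16\right) = \left(4 + 1\right) 49 \left(-16\right) = 5 \left(-784\right) = -3920$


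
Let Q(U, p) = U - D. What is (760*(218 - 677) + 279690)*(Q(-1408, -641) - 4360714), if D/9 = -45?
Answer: 301612730550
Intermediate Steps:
D = -405 (D = 9*(-45) = -405)
Q(U, p) = 405 + U (Q(U, p) = U - 1*(-405) = U + 405 = 405 + U)
(760*(218 - 677) + 279690)*(Q(-1408, -641) - 4360714) = (760*(218 - 677) + 279690)*((405 - 1408) - 4360714) = (760*(-459) + 279690)*(-1003 - 4360714) = (-348840 + 279690)*(-4361717) = -69150*(-4361717) = 301612730550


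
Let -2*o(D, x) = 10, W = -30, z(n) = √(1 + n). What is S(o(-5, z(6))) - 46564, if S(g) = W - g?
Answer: -46589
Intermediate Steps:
o(D, x) = -5 (o(D, x) = -½*10 = -5)
S(g) = -30 - g
S(o(-5, z(6))) - 46564 = (-30 - 1*(-5)) - 46564 = (-30 + 5) - 46564 = -25 - 46564 = -46589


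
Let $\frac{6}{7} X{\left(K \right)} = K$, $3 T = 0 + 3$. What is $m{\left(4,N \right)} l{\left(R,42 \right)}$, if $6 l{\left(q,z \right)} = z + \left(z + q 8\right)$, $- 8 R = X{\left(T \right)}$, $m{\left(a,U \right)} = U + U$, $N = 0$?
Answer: $0$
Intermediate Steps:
$T = 1$ ($T = \frac{0 + 3}{3} = \frac{1}{3} \cdot 3 = 1$)
$m{\left(a,U \right)} = 2 U$
$X{\left(K \right)} = \frac{7 K}{6}$
$R = - \frac{7}{48}$ ($R = - \frac{\frac{7}{6} \cdot 1}{8} = \left(- \frac{1}{8}\right) \frac{7}{6} = - \frac{7}{48} \approx -0.14583$)
$l{\left(q,z \right)} = \frac{z}{3} + \frac{4 q}{3}$ ($l{\left(q,z \right)} = \frac{z + \left(z + q 8\right)}{6} = \frac{z + \left(z + 8 q\right)}{6} = \frac{2 z + 8 q}{6} = \frac{z}{3} + \frac{4 q}{3}$)
$m{\left(4,N \right)} l{\left(R,42 \right)} = 2 \cdot 0 \left(\frac{1}{3} \cdot 42 + \frac{4}{3} \left(- \frac{7}{48}\right)\right) = 0 \left(14 - \frac{7}{36}\right) = 0 \cdot \frac{497}{36} = 0$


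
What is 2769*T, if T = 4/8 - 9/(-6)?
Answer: 5538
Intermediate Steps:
T = 2 (T = 4*(1/8) - 9*(-1/6) = 1/2 + 3/2 = 2)
2769*T = 2769*2 = 5538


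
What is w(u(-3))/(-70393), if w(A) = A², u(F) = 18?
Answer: -324/70393 ≈ -0.0046027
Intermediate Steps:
w(u(-3))/(-70393) = 18²/(-70393) = 324*(-1/70393) = -324/70393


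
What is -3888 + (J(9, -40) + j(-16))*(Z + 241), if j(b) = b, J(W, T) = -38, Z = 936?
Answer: -67446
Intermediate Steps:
-3888 + (J(9, -40) + j(-16))*(Z + 241) = -3888 + (-38 - 16)*(936 + 241) = -3888 - 54*1177 = -3888 - 63558 = -67446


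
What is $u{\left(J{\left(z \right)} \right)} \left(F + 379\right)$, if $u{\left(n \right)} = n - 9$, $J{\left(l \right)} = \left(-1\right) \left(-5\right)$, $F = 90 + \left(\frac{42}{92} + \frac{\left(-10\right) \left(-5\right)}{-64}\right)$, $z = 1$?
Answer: $- \frac{344945}{184} \approx -1874.7$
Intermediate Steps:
$F = \frac{66001}{736}$ ($F = 90 + \left(42 \cdot \frac{1}{92} + 50 \left(- \frac{1}{64}\right)\right) = 90 + \left(\frac{21}{46} - \frac{25}{32}\right) = 90 - \frac{239}{736} = \frac{66001}{736} \approx 89.675$)
$J{\left(l \right)} = 5$
$u{\left(n \right)} = -9 + n$
$u{\left(J{\left(z \right)} \right)} \left(F + 379\right) = \left(-9 + 5\right) \left(\frac{66001}{736} + 379\right) = \left(-4\right) \frac{344945}{736} = - \frac{344945}{184}$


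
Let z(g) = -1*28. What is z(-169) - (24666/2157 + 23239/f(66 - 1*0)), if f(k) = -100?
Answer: 13873441/71900 ≈ 192.95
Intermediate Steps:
z(g) = -28
z(-169) - (24666/2157 + 23239/f(66 - 1*0)) = -28 - (24666/2157 + 23239/(-100)) = -28 - (24666*(1/2157) + 23239*(-1/100)) = -28 - (8222/719 - 23239/100) = -28 - 1*(-15886641/71900) = -28 + 15886641/71900 = 13873441/71900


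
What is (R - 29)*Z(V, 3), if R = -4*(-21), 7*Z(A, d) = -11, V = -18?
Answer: -605/7 ≈ -86.429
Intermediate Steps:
Z(A, d) = -11/7 (Z(A, d) = (⅐)*(-11) = -11/7)
R = 84
(R - 29)*Z(V, 3) = (84 - 29)*(-11/7) = 55*(-11/7) = -605/7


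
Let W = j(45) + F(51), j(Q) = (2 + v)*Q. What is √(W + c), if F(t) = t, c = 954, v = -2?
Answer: √1005 ≈ 31.702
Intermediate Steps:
j(Q) = 0 (j(Q) = (2 - 2)*Q = 0*Q = 0)
W = 51 (W = 0 + 51 = 51)
√(W + c) = √(51 + 954) = √1005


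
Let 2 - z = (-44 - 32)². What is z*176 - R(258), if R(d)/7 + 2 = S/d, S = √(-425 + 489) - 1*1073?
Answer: -87391575/86 ≈ -1.0162e+6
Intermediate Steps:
S = -1065 (S = √64 - 1073 = 8 - 1073 = -1065)
R(d) = -14 - 7455/d (R(d) = -14 + 7*(-1065/d) = -14 - 7455/d)
z = -5774 (z = 2 - (-44 - 32)² = 2 - 1*(-76)² = 2 - 1*5776 = 2 - 5776 = -5774)
z*176 - R(258) = -5774*176 - (-14 - 7455/258) = -1016224 - (-14 - 7455*1/258) = -1016224 - (-14 - 2485/86) = -1016224 - 1*(-3689/86) = -1016224 + 3689/86 = -87391575/86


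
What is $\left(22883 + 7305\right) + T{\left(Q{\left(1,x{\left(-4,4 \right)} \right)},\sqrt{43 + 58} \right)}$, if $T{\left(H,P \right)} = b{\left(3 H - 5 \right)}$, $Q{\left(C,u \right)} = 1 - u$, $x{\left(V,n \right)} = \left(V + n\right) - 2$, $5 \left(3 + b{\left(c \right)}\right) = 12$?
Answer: $\frac{150937}{5} \approx 30187.0$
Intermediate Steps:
$b{\left(c \right)} = - \frac{3}{5}$ ($b{\left(c \right)} = -3 + \frac{1}{5} \cdot 12 = -3 + \frac{12}{5} = - \frac{3}{5}$)
$x{\left(V,n \right)} = -2 + V + n$
$T{\left(H,P \right)} = - \frac{3}{5}$
$\left(22883 + 7305\right) + T{\left(Q{\left(1,x{\left(-4,4 \right)} \right)},\sqrt{43 + 58} \right)} = \left(22883 + 7305\right) - \frac{3}{5} = 30188 - \frac{3}{5} = \frac{150937}{5}$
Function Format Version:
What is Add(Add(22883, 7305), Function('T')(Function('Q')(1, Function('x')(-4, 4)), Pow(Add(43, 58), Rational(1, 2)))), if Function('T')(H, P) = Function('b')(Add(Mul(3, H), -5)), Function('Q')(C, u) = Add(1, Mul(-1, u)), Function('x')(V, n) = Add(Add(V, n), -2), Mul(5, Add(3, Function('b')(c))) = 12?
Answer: Rational(150937, 5) ≈ 30187.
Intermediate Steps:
Function('b')(c) = Rational(-3, 5) (Function('b')(c) = Add(-3, Mul(Rational(1, 5), 12)) = Add(-3, Rational(12, 5)) = Rational(-3, 5))
Function('x')(V, n) = Add(-2, V, n)
Function('T')(H, P) = Rational(-3, 5)
Add(Add(22883, 7305), Function('T')(Function('Q')(1, Function('x')(-4, 4)), Pow(Add(43, 58), Rational(1, 2)))) = Add(Add(22883, 7305), Rational(-3, 5)) = Add(30188, Rational(-3, 5)) = Rational(150937, 5)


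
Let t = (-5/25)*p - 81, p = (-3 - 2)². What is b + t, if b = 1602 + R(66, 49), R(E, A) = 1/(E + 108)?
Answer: 263785/174 ≈ 1516.0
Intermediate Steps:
p = 25 (p = (-5)² = 25)
R(E, A) = 1/(108 + E)
b = 278749/174 (b = 1602 + 1/(108 + 66) = 1602 + 1/174 = 278749/174 ≈ 1602.0)
t = -86 (t = -5/25*25 - 81 = -5*1/25*25 - 81 = -⅕*25 - 81 = -5 - 81 = -86)
b + t = 278749/174 - 86 = 263785/174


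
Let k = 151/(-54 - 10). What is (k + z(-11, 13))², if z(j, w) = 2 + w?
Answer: 654481/4096 ≈ 159.79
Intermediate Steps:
k = -151/64 (k = 151/(-64) = 151*(-1/64) = -151/64 ≈ -2.3594)
(k + z(-11, 13))² = (-151/64 + (2 + 13))² = (-151/64 + 15)² = (809/64)² = 654481/4096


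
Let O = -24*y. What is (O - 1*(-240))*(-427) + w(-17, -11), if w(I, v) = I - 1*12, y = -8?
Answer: -184493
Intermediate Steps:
w(I, v) = -12 + I (w(I, v) = I - 12 = -12 + I)
O = 192 (O = -24*(-8) = 192)
(O - 1*(-240))*(-427) + w(-17, -11) = (192 - 1*(-240))*(-427) + (-12 - 17) = (192 + 240)*(-427) - 29 = 432*(-427) - 29 = -184464 - 29 = -184493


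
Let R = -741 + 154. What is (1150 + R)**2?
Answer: 316969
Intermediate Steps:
R = -587
(1150 + R)**2 = (1150 - 587)**2 = 563**2 = 316969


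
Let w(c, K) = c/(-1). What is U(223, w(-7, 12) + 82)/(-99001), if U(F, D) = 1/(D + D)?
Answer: -1/17622178 ≈ -5.6747e-8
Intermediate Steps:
w(c, K) = -c (w(c, K) = c*(-1) = -c)
U(F, D) = 1/(2*D)
U(223, w(-7, 12) + 82)/(-99001) = (1/(2*(-1*(-7) + 82)))/(-99001) = (1/(2*(7 + 82)))*(-1/99001) = ((½)/89)*(-1/99001) = ((½)*(1/89))*(-1/99001) = (1/178)*(-1/99001) = -1/17622178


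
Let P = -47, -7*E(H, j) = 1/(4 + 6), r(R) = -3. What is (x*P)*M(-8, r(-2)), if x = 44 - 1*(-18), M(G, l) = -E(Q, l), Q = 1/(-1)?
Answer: -1457/35 ≈ -41.629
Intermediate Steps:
Q = -1 (Q = 1*(-1) = -1)
E(H, j) = -1/70 (E(H, j) = -1/(7*(4 + 6)) = -⅐/10 = -⅐*⅒ = -1/70)
M(G, l) = 1/70 (M(G, l) = -1*(-1/70) = 1/70)
x = 62 (x = 44 + 18 = 62)
(x*P)*M(-8, r(-2)) = (62*(-47))*(1/70) = -2914*1/70 = -1457/35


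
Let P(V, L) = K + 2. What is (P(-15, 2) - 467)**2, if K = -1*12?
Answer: 227529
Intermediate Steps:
K = -12
P(V, L) = -10 (P(V, L) = -12 + 2 = -10)
(P(-15, 2) - 467)**2 = (-10 - 467)**2 = (-477)**2 = 227529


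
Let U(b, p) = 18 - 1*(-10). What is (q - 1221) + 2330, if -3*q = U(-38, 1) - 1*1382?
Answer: 4681/3 ≈ 1560.3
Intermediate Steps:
U(b, p) = 28 (U(b, p) = 18 + 10 = 28)
q = 1354/3 (q = -(28 - 1*1382)/3 = -(28 - 1382)/3 = -⅓*(-1354) = 1354/3 ≈ 451.33)
(q - 1221) + 2330 = (1354/3 - 1221) + 2330 = -2309/3 + 2330 = 4681/3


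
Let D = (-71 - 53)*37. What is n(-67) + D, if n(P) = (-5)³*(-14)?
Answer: -2838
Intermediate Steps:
D = -4588 (D = -124*37 = -4588)
n(P) = 1750 (n(P) = -125*(-14) = 1750)
n(-67) + D = 1750 - 4588 = -2838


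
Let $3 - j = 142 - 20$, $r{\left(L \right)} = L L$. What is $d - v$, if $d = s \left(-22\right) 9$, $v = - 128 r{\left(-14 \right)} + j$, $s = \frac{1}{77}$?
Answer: $\frac{176431}{7} \approx 25204.0$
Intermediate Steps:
$r{\left(L \right)} = L^{2}$
$j = -119$ ($j = 3 - \left(142 - 20\right) = 3 - 122 = -119$)
$s = \frac{1}{77} \approx 0.012987$
$v = -25207$ ($v = - 128 \left(-14\right)^{2} - 119 = \left(-128\right) 196 - 119 = -25088 - 119 = -25207$)
$d = - \frac{18}{7}$ ($d = \frac{1}{77} \left(-22\right) 9 = \left(- \frac{2}{7}\right) 9 = - \frac{18}{7} \approx -2.5714$)
$d - v = - \frac{18}{7} - -25207 = - \frac{18}{7} + 25207 = \frac{176431}{7}$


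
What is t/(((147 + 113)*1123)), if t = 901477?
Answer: 901477/291980 ≈ 3.0875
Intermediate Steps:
t/(((147 + 113)*1123)) = 901477/(((147 + 113)*1123)) = 901477/((260*1123)) = 901477/291980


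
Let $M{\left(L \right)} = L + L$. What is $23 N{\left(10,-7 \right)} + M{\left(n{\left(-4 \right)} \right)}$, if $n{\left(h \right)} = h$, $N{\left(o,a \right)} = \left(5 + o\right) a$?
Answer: $-2423$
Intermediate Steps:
$N{\left(o,a \right)} = a \left(5 + o\right)$
$M{\left(L \right)} = 2 L$
$23 N{\left(10,-7 \right)} + M{\left(n{\left(-4 \right)} \right)} = 23 \left(- 7 \left(5 + 10\right)\right) + 2 \left(-4\right) = 23 \left(\left(-7\right) 15\right) - 8 = 23 \left(-105\right) - 8 = -2415 - 8 = -2423$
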